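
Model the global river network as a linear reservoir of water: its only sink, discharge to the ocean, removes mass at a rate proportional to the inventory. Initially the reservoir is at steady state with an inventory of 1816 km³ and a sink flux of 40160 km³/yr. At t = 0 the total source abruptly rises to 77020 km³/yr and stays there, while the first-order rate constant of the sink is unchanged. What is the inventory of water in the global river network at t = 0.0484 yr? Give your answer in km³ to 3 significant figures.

τ = M₀/F₀ = 1816/40160 = 0.04522 yr; rate constant k = 1/τ.
New steady state M_∞ = F₁/k = F₁·τ = 77020 × 0.04522 = 3482.8 km³.
M(t) = M_∞ + (M₀ − M_∞)·e^(−t/τ); t/τ = 0.0484/0.04522 = 1.070, so e^(−t/τ) = 0.3429.
M(t) = 3482.8 − 1667 × 0.3429 = 2911.3 km³.

2910 km³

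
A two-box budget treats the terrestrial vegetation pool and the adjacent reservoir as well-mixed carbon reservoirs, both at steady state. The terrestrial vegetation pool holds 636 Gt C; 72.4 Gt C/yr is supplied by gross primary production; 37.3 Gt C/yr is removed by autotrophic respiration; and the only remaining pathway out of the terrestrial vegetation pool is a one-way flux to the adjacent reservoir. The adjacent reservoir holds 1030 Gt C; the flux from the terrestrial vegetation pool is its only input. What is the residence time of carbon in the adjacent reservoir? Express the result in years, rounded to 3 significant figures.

29.3 yr

Balance the terrestrial vegetation pool: ΣF_in = 72.400 Gt C/yr.
Flux to the adjacent reservoir = ΣF_in − (37.3) = 35.100 Gt C/yr.
At steady state the output of the adjacent reservoir equals its input, 35.100 Gt C/yr.
τ = M / F = 1030 / 35.100 = 29.34 yr.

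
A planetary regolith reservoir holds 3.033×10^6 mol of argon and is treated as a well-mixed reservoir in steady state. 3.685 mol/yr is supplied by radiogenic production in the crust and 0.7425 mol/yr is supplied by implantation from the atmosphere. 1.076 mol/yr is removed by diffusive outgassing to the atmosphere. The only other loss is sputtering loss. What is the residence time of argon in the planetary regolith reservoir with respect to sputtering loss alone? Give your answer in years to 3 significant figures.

At steady state ΣF_in = ΣF_out.
ΣF_in = 3.685 + 0.7425 = 4.4275 mol/yr.
Sputtering loss flux = ΣF_in − (1.076) = 4.4275 − 1.076 = 3.352 mol/yr.
τ = M / F = 3.033×10^6 / 3.352 = 905000 yr.

905000 yr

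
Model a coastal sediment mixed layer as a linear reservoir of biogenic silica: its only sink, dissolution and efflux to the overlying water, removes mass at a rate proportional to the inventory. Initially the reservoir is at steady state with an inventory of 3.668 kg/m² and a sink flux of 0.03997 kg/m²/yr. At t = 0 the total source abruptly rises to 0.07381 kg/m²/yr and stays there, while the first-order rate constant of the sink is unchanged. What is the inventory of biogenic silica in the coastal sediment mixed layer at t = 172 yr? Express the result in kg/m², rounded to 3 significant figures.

6.30 kg/m²

τ = M₀/F₀ = 3.668/0.03997 = 91.77 yr; rate constant k = 1/τ.
New steady state M_∞ = F₁/k = F₁·τ = 0.07381 × 91.77 = 6.7735 kg/m².
M(t) = M_∞ + (M₀ − M_∞)·e^(−t/τ); t/τ = 172/91.77 = 1.874, so e^(−t/τ) = 0.1535.
M(t) = 6.7735 − 3.105 × 0.1535 = 6.2969 kg/m².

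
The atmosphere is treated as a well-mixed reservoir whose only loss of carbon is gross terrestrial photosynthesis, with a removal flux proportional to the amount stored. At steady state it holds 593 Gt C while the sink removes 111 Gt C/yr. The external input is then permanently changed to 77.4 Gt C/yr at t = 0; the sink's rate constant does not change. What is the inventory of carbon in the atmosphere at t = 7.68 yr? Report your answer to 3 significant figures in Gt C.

456 Gt C

Residence time τ = M₀/F₀ = 5.342 yr. The eventual steady state is M_∞ = M₀·(F₁/F₀) = 593 × 77.4/111 = 413.50 Gt C.
The anomaly ΔM(t) = M(t) − M_∞ decays as ΔM₀·e^(−t/τ) with ΔM₀ = 593 − 413.50 = 179.5 Gt C.
At t = 7.68 yr, e^(−t/τ) = e^(−1.438) = 0.2375, so ΔM = 42.63 Gt C and M = 413.50 + 42.63 = 456.13 Gt C.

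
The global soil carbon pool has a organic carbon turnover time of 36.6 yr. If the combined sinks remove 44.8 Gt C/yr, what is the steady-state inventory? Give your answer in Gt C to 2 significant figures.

τ = M/F ⇒ M = τ × F = 36.6 × 44.8 = 1640 Gt C.

1600 Gt C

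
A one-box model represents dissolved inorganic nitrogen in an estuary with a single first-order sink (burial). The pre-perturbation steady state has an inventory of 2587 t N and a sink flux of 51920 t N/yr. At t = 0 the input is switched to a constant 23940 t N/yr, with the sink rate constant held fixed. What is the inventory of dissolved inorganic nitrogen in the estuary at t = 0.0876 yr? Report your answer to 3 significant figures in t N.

The sink rate constant is k = F₀/M₀ = 51920/2587 = 20.07 yr⁻¹.
Solving dM/dt = F₁ − kM with M(0) = M₀ gives M(t) = F₁/k + (M₀ − F₁/k)·e^(−kt).
F₁/k = 23940/20.07 = 1192.9 t N; kt = 20.07 × 0.0876 = 1.758, e^(−kt) = 0.1724.
M(0.0876) = 1192.9 + (2587 − 1192.9) × 0.1724 = 1192.9 + 240.3 = 1433.2 t N.

1430 t N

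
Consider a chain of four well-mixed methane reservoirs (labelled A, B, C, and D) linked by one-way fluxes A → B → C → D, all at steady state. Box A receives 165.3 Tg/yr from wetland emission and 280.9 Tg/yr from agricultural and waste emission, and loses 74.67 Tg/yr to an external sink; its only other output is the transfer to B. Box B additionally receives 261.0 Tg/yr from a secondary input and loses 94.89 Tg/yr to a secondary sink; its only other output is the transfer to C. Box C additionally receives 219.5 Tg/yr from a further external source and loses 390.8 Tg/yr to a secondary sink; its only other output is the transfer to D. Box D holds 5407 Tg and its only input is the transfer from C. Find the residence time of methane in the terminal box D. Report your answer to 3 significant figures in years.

14.8 yr

Box A: F(A→B) = (165.3 + 280.9) − 74.67 = 371.53 Tg/yr.
Box B: F(B→C) = (371.53 + 261.0) − 94.89 = 537.64 Tg/yr.
Box C: F(C→D) = (537.64 + 219.5) − 390.8 = 366.34 Tg/yr.
Box D throughput = its input = 366.34 Tg/yr; τ = 5407 / 366.34 = 14.76 yr.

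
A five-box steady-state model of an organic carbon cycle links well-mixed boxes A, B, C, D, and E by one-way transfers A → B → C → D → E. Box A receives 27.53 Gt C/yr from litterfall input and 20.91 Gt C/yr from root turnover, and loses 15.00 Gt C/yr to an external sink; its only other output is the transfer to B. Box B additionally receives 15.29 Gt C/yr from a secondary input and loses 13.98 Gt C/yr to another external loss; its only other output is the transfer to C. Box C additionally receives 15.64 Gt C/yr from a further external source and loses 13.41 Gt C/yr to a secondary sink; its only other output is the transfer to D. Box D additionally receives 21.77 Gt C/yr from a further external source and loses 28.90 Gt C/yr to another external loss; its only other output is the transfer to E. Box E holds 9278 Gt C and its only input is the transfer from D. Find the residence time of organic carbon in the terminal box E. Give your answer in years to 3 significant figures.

Box A: F(A→B) = (27.53 + 20.91) − 15.00 = 33.440 Gt C/yr.
Box B: F(B→C) = (33.440 + 15.29) − 13.98 = 34.750 Gt C/yr.
Box C: F(C→D) = (34.750 + 15.64) − 13.41 = 36.980 Gt C/yr.
Box D: F(D→E) = (36.980 + 21.77) − 28.90 = 29.850 Gt C/yr.
Box E throughput = its input = 29.850 Gt C/yr; τ = 9278 / 29.850 = 310.8 yr.

311 yr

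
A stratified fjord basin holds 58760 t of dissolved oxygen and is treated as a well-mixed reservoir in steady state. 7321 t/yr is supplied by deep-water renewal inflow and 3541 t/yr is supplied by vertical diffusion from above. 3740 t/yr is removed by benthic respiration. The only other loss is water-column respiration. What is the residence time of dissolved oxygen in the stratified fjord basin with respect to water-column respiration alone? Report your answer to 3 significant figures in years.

8.25 yr

At steady state ΣF_in = ΣF_out.
ΣF_in = 7321 + 3541 = 10862 t/yr.
Water-column respiration flux = ΣF_in − (3740) = 10862 − 3740 = 7122 t/yr.
τ = M / F = 58760 / 7122 = 8.250 yr.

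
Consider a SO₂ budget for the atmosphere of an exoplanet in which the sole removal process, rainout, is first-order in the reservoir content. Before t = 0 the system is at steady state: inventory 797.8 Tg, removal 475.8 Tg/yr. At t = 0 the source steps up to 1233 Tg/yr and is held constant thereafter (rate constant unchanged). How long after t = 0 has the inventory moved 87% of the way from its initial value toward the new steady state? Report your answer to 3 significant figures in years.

τ = M₀/F₀ = 797.8/475.8 = 1.677 yr.
The remaining gap fraction is e^(−t/τ); 87% covered ⇒ e^(−t/τ) = 0.130.
t = −τ ln(0.130) = 1.677 × 2.040 = 3.421 yr.

3.42 yr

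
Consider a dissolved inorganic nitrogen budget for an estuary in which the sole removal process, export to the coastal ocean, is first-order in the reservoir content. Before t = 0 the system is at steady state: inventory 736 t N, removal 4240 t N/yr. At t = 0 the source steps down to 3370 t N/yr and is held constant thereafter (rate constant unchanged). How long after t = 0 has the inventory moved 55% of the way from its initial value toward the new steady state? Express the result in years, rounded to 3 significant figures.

0.139 yr

τ = M₀/F₀ = 736/4240 = 0.1736 yr.
The remaining gap fraction is e^(−t/τ); 55% covered ⇒ e^(−t/τ) = 0.450.
t = −τ ln(0.450) = 0.1736 × 0.7985 = 0.1386 yr.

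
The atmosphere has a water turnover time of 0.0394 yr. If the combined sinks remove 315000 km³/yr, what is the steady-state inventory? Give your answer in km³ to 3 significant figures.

τ = M/F ⇒ M = τ × F = 0.0394 × 315000 = 12410 km³.

12400 km³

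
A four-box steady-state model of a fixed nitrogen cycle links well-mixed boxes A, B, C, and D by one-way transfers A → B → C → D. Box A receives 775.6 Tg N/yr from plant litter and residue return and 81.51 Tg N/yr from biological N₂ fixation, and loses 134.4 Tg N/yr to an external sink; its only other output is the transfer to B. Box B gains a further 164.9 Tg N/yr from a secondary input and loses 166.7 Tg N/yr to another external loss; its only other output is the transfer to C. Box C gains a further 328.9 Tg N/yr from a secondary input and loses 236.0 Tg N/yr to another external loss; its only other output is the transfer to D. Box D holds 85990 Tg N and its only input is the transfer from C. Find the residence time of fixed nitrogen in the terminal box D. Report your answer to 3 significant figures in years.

Box A: F(A→B) = (775.6 + 81.51) − 134.4 = 722.71 Tg N/yr.
Box B: F(B→C) = (722.71 + 164.9) − 166.7 = 720.91 Tg N/yr.
Box C: F(C→D) = (720.91 + 328.9) − 236.0 = 813.81 Tg N/yr.
Box D throughput = its input = 813.81 Tg N/yr; τ = 85990 / 813.81 = 105.7 yr.

106 yr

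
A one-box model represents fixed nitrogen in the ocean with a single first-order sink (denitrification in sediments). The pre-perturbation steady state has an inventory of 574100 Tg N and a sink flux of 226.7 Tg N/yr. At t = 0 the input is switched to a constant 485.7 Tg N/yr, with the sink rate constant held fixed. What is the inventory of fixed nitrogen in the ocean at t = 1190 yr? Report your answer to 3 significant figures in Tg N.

820000 Tg N

τ = M₀/F₀ = 574100/226.7 = 2532 yr; rate constant k = 1/τ.
New steady state M_∞ = F₁/k = F₁·τ = 485.7 × 2532 = 1.2300×10^6 Tg N.
M(t) = M_∞ + (M₀ − M_∞)·e^(−t/τ); t/τ = 1190/2532 = 0.4699, so e^(−t/τ) = 0.6251.
M(t) = 1.2300×10^6 − 655900 × 0.6251 = 820020 Tg N.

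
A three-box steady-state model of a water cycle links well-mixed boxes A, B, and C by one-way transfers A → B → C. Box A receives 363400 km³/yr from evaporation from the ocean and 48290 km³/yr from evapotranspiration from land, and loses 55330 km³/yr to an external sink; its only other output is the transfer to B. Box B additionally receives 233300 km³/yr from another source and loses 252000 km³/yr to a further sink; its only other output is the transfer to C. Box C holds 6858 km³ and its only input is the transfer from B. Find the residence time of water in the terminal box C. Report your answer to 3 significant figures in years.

0.0203 yr

Box A: F(A→B) = (363400 + 48290) − 55330 = 356360 km³/yr.
Box B: F(B→C) = (356360 + 233300) − 252000 = 337660 km³/yr.
Box C throughput = its input = 337660 km³/yr; τ = 6858 / 337660 = 0.02031 yr.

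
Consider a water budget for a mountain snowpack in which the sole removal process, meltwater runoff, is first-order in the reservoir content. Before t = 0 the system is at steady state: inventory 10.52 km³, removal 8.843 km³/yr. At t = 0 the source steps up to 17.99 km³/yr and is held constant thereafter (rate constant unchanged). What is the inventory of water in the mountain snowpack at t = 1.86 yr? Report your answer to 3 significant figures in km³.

19.1 km³

τ = M₀/F₀ = 10.52/8.843 = 1.190 yr; rate constant k = 1/τ.
New steady state M_∞ = F₁/k = F₁·τ = 17.99 × 1.190 = 21.402 km³.
M(t) = M_∞ + (M₀ − M_∞)·e^(−t/τ); t/τ = 1.86/1.190 = 1.563, so e^(−t/τ) = 0.2094.
M(t) = 21.402 − 10.88 × 0.2094 = 19.123 km³.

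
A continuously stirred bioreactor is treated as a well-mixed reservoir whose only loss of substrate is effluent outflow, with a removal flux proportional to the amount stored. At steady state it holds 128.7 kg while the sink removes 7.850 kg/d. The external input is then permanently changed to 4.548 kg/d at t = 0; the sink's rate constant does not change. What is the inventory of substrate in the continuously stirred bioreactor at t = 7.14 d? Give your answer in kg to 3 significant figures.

110 kg

The sink rate constant is k = F₀/M₀ = 7.850/128.7 = 0.06099 d⁻¹.
Solving dM/dt = F₁ − kM with M(0) = M₀ gives M(t) = F₁/k + (M₀ − F₁/k)·e^(−kt).
F₁/k = 4.548/0.06099 = 74.564 kg; kt = 0.06099 × 7.14 = 0.4355, e^(−kt) = 0.6469.
M(7.14) = 74.564 + (128.7 − 74.564) × 0.6469 = 74.564 + 35.02 = 109.59 kg.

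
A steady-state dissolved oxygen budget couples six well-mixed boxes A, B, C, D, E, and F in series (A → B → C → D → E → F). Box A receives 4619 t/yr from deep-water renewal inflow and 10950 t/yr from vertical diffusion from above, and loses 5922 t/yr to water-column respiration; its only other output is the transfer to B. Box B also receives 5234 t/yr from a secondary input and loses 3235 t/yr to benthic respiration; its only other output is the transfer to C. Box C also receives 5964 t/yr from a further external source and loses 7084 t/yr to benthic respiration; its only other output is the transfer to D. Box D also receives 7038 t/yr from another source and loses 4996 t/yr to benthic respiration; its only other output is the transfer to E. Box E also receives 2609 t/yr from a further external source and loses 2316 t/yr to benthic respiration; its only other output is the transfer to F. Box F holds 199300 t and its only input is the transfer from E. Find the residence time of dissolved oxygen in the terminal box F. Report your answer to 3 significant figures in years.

15.5 yr

Box A: F(A→B) = (4619 + 10950) − 5922 = 9647.0 t/yr.
Box B: F(B→C) = (9647.0 + 5234) − 3235 = 11646 t/yr.
Box C: F(C→D) = (11646 + 5964) − 7084 = 10526 t/yr.
Box D: F(D→E) = (10526 + 7038) − 4996 = 12568 t/yr.
Box E: F(E→F) = (12568 + 2609) − 2316 = 12861 t/yr.
Box F throughput = its input = 12861 t/yr; τ = 199300 / 12861 = 15.50 yr.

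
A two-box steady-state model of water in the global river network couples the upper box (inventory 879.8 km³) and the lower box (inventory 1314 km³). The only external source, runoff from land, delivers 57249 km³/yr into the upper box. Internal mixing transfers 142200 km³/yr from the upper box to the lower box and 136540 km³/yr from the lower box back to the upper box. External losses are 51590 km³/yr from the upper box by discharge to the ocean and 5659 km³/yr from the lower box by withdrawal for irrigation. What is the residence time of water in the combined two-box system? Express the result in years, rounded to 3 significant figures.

0.0383 yr

Residence time in the combined system uses the total inventory and the total *external* removal — internal exchanges between the two boxes cancel.
M_total = 879.8 + 1314 = 2193.8 km³.
ΣF_external_out = 51590 + 5659 = 57249 km³/yr.
τ = M_total / ΣF_ext = 2193.8 / 57249 = 0.03832 yr.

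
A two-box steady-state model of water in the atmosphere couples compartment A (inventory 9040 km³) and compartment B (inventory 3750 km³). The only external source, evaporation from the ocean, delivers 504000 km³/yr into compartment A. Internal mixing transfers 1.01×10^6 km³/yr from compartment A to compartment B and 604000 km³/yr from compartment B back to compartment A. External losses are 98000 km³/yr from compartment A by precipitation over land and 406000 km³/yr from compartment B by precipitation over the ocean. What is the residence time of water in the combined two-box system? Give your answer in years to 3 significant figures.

0.0254 yr

Treat the two boxes together as one reservoir: the mixing fluxes between them are internal recycling, so τ = ΣM / Σ(external losses).
M_total = 9040 + 3750 = 12790 km³.
ΣF_external_out = 98000 + 406000 = 504000 km³/yr.
τ = M_total / ΣF_ext = 12790 / 504000 = 0.02538 yr.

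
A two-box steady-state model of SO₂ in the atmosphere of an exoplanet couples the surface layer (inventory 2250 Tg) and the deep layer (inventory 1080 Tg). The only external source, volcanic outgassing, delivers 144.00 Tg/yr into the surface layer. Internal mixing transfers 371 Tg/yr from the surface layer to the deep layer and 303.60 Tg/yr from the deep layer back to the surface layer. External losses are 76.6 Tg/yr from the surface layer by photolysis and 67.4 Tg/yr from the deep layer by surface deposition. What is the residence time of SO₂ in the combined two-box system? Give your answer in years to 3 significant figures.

23.1 yr

For the system as a whole, the A↔B exchange is internal and contributes nothing to the throughput; only the external sinks remove mass.
M_total = 2250 + 1080 = 3330.0 Tg.
ΣF_external_out = 76.6 + 67.4 = 144.00 Tg/yr.
τ = M_total / ΣF_ext = 3330.0 / 144.00 = 23.12 yr.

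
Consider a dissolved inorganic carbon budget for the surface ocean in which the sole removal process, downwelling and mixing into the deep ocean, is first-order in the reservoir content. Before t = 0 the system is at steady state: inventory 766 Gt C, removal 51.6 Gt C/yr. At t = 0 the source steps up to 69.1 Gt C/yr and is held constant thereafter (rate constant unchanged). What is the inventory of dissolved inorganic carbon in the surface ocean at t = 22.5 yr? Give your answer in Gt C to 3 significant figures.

The sink rate constant is k = F₀/M₀ = 51.6/766 = 0.06736 yr⁻¹.
Solving dM/dt = F₁ − kM with M(0) = M₀ gives M(t) = F₁/k + (M₀ − F₁/k)·e^(−kt).
F₁/k = 69.1/0.06736 = 1025.8 Gt C; kt = 0.06736 × 22.5 = 1.516, e^(−kt) = 0.2197.
M(22.5) = 1025.8 + (766 − 1025.8) × 0.2197 = 1025.8 − 57.07 = 968.72 Gt C.

969 Gt C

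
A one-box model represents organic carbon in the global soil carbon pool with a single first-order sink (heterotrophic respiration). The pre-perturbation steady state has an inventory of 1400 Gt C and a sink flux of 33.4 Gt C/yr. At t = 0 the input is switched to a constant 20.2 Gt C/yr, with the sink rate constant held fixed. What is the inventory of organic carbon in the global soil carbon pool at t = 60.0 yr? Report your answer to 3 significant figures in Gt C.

The sink rate constant is k = F₀/M₀ = 33.4/1400 = 0.02386 yr⁻¹.
Solving dM/dt = F₁ − kM with M(0) = M₀ gives M(t) = F₁/k + (M₀ − F₁/k)·e^(−kt).
F₁/k = 20.2/0.02386 = 846.71 Gt C; kt = 0.02386 × 60.0 = 1.431, e^(−kt) = 0.2390.
M(60.0) = 846.71 + (1400 − 846.71) × 0.2390 = 846.71 + 132.2 = 978.93 Gt C.

979 Gt C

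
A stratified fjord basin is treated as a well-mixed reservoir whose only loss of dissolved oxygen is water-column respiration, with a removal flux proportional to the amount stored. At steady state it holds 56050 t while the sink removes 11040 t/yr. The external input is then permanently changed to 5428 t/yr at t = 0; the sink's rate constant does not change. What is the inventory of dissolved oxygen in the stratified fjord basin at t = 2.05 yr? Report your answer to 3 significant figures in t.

46600 t

Residence time τ = M₀/F₀ = 5.077 yr. The eventual steady state is M_∞ = M₀·(F₁/F₀) = 56050 × 5428/11040 = 27558 t.
The anomaly ΔM(t) = M(t) − M_∞ decays as ΔM₀·e^(−t/τ) with ΔM₀ = 56050 − 27558 = 28490 t.
At t = 2.05 yr, e^(−t/τ) = e^(−0.4038) = 0.6678, so ΔM = 19030 t and M = 27558 + 19030 = 46585 t.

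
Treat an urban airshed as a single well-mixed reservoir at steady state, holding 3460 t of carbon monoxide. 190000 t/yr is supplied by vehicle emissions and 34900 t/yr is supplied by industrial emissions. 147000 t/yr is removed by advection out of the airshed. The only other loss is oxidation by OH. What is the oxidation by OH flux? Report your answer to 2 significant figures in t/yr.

At steady state ΣF_in = ΣF_out.
ΣF_in = 190000 + 34900 = 224900 t/yr.
Oxidation by OH flux = ΣF_in − (147000) = 224900 − 147000 = 77900 t/yr.

78000 t/yr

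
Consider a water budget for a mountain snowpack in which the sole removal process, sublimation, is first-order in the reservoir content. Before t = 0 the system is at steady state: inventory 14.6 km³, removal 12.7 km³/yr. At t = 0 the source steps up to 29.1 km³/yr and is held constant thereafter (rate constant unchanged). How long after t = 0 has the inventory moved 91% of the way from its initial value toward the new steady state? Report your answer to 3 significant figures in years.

2.77 yr

τ = M₀/F₀ = 14.6/12.7 = 1.150 yr.
The remaining gap fraction is e^(−t/τ); 91% covered ⇒ e^(−t/τ) = 0.0900.
t = −τ ln(0.0900) = 1.150 × 2.408 = 2.768 yr.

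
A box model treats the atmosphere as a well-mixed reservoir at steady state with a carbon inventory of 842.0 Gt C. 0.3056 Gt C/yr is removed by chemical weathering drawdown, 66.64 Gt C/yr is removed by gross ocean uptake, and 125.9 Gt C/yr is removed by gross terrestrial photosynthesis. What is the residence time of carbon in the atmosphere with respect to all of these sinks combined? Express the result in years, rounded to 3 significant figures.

Total removal flux = 0.3056 + 66.64 + 125.9 = 192.85 Gt C/yr.
τ = M / ΣF_out = 842.0 / 192.85 = 4.366 yr.

4.37 yr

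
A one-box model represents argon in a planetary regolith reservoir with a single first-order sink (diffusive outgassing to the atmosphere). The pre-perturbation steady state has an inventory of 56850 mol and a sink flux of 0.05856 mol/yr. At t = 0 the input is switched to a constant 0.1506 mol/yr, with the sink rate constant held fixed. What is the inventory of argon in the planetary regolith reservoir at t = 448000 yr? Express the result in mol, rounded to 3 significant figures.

The sink rate constant is k = F₀/M₀ = 0.05856/56850 = 1.030×10^-6 yr⁻¹.
Solving dM/dt = F₁ − kM with M(0) = M₀ gives M(t) = F₁/k + (M₀ − F₁/k)·e^(−kt).
F₁/k = 0.1506/1.030×10^-6 = 146200 mol; kt = 1.030×10^-6 × 448000 = 0.4615, e^(−kt) = 0.6304.
M(448000) = 146200 + (56850 − 146200) × 0.6304 = 146200 − 56320 = 89879 mol.

89900 mol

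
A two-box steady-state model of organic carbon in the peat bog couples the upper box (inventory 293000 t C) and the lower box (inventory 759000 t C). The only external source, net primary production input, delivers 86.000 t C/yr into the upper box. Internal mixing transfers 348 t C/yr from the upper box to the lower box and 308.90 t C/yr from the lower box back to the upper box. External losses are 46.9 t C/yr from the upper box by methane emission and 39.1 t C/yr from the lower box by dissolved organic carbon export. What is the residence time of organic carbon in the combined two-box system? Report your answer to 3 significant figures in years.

Residence time in the combined system uses the total inventory and the total *external* removal — internal exchanges between the two boxes cancel.
M_total = 293000 + 759000 = 1.0520×10^6 t C.
ΣF_external_out = 46.9 + 39.1 = 86.000 t C/yr.
τ = M_total / ΣF_ext = 1.0520×10^6 / 86.000 = 12230 yr.

12200 yr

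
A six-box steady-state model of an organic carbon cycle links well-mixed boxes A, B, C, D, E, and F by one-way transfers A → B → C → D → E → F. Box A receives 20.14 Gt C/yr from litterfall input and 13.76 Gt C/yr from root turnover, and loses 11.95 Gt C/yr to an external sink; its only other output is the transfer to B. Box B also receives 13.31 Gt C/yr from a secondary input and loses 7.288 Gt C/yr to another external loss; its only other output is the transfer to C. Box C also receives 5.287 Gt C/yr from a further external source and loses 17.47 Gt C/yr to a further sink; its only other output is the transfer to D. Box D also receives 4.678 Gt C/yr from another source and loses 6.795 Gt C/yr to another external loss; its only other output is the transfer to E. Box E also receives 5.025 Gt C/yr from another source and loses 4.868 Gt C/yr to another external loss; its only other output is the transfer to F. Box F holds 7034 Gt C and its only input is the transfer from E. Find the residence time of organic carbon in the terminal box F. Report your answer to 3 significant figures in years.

Box A: F(A→B) = (20.14 + 13.76) − 11.95 = 21.950 Gt C/yr.
Box B: F(B→C) = (21.950 + 13.31) − 7.288 = 27.972 Gt C/yr.
Box C: F(C→D) = (27.972 + 5.287) − 17.47 = 15.789 Gt C/yr.
Box D: F(D→E) = (15.789 + 4.678) − 6.795 = 13.672 Gt C/yr.
Box E: F(E→F) = (13.672 + 5.025) − 4.868 = 13.829 Gt C/yr.
Box F throughput = its input = 13.829 Gt C/yr; τ = 7034 / 13.829 = 508.6 yr.

509 yr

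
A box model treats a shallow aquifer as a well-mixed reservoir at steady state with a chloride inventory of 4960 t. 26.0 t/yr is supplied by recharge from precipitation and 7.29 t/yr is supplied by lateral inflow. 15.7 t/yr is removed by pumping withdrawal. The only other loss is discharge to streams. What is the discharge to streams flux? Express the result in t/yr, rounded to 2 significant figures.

18 t/yr

At steady state ΣF_in = ΣF_out.
ΣF_in = 26.0 + 7.29 = 33.290 t/yr.
Discharge to streams flux = ΣF_in − (15.7) = 33.290 − 15.70 = 17.59 t/yr.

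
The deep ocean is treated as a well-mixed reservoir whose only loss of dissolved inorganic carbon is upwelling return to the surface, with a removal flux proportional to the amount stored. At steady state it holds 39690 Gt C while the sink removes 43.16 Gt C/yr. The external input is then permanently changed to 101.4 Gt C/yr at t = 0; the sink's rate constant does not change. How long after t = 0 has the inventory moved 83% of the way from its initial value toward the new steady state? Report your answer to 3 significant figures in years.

1630 yr

τ = M₀/F₀ = 39690/43.16 = 919.6 yr.
The remaining gap fraction is e^(−t/τ); 83% covered ⇒ e^(−t/τ) = 0.170.
t = −τ ln(0.170) = 919.6 × 1.772 = 1629 yr.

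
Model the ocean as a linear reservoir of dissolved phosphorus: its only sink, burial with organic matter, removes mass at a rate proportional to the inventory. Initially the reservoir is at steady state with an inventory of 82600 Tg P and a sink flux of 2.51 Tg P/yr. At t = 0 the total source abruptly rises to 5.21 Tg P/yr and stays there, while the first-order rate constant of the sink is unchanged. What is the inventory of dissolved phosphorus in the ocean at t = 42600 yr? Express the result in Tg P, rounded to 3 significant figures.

The sink rate constant is k = F₀/M₀ = 2.51/82600 = 3.039×10^-5 yr⁻¹.
Solving dM/dt = F₁ − kM with M(0) = M₀ gives M(t) = F₁/k + (M₀ − F₁/k)·e^(−kt).
F₁/k = 5.21/3.039×10^-5 = 171450 Tg P; kt = 3.039×10^-5 × 42600 = 1.295, e^(−kt) = 0.2740.
M(42600) = 171450 + (82600 − 171450) × 0.2740 = 171450 − 24350 = 147100 Tg P.

147000 Tg P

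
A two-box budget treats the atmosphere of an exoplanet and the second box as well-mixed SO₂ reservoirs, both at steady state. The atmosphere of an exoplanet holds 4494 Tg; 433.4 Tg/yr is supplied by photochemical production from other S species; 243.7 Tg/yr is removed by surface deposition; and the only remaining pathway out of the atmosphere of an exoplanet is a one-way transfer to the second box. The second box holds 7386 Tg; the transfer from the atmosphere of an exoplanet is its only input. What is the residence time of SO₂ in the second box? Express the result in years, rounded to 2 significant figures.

39 yr

Balance the atmosphere of an exoplanet: ΣF_in = 433.40 Tg/yr.
Transfer to the second box = ΣF_in − (243.7) = 189.70 Tg/yr.
At steady state the output of the second box equals its input, 189.70 Tg/yr.
τ = M / F = 7386 / 189.70 = 38.94 yr.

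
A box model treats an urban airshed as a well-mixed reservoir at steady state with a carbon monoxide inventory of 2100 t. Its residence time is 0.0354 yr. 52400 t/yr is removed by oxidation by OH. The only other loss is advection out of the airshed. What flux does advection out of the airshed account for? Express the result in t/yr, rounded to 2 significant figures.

6900 t/yr

Total removal F = M/τ = 2100 / 0.0354 = 59320 t/yr.
Advection out of the airshed = F − (52400) = 59320 − 52400 = 6922 t/yr.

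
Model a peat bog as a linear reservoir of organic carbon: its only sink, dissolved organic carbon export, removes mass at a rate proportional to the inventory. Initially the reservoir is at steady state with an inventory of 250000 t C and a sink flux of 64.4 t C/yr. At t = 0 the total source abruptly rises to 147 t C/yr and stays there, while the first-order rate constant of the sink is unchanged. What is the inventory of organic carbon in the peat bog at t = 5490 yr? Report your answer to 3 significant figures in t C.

493000 t C

τ = M₀/F₀ = 250000/64.4 = 3882 yr; rate constant k = 1/τ.
New steady state M_∞ = F₁/k = F₁·τ = 147 × 3882 = 570650 t C.
M(t) = M_∞ + (M₀ − M_∞)·e^(−t/τ); t/τ = 5490/3882 = 1.414, so e^(−t/τ) = 0.2431.
M(t) = 570650 − 320700 × 0.2431 = 492700 t C.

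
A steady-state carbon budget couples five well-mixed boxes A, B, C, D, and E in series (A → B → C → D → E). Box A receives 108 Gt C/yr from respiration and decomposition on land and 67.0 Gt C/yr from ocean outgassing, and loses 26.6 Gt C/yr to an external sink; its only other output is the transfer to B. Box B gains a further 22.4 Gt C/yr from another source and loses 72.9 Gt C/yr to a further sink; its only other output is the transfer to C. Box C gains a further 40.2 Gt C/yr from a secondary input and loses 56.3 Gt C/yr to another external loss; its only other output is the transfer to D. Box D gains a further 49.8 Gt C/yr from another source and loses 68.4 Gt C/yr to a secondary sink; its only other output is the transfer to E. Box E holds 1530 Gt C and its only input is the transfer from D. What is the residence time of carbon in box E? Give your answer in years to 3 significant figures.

24.2 yr

Box A: F(A→B) = (108 + 67.0) − 26.6 = 148.40 Gt C/yr.
Box B: F(B→C) = (148.40 + 22.4) − 72.9 = 97.900 Gt C/yr.
Box C: F(C→D) = (97.900 + 40.2) − 56.3 = 81.800 Gt C/yr.
Box D: F(D→E) = (81.800 + 49.8) − 68.4 = 63.200 Gt C/yr.
Box E throughput = its input = 63.200 Gt C/yr; τ = 1530 / 63.200 = 24.21 yr.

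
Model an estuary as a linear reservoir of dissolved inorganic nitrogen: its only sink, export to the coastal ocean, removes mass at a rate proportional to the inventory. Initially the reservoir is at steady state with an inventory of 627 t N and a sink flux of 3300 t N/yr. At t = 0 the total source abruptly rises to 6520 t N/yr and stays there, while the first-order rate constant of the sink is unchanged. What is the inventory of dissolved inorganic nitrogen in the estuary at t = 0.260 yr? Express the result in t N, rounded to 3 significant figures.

1080 t N

The sink rate constant is k = F₀/M₀ = 3300/627 = 5.263 yr⁻¹.
Solving dM/dt = F₁ − kM with M(0) = M₀ gives M(t) = F₁/k + (M₀ − F₁/k)·e^(−kt).
F₁/k = 6520/5.263 = 1238.8 t N; kt = 5.263 × 0.260 = 1.368, e^(−kt) = 0.2545.
M(0.260) = 1238.8 + (627 − 1238.8) × 0.2545 = 1238.8 − 155.7 = 1083.1 t N.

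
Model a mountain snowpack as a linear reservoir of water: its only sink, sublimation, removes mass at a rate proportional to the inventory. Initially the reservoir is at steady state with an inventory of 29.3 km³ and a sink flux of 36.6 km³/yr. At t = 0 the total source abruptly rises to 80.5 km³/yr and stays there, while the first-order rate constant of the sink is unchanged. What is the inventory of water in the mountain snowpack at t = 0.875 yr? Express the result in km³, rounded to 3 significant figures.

52.7 km³

Residence time τ = M₀/F₀ = 0.8005 yr. The eventual steady state is M_∞ = M₀·(F₁/F₀) = 29.3 × 80.5/36.6 = 64.444 km³.
The anomaly ΔM(t) = M(t) − M_∞ decays as ΔM₀·e^(−t/τ) with ΔM₀ = 29.3 − 64.444 = −35.14 km³.
At t = 0.875 yr, e^(−t/τ) = e^(−1.093) = 0.3352, so ΔM = −11.78 km³ and M = 64.444 − 11.78 = 52.663 km³.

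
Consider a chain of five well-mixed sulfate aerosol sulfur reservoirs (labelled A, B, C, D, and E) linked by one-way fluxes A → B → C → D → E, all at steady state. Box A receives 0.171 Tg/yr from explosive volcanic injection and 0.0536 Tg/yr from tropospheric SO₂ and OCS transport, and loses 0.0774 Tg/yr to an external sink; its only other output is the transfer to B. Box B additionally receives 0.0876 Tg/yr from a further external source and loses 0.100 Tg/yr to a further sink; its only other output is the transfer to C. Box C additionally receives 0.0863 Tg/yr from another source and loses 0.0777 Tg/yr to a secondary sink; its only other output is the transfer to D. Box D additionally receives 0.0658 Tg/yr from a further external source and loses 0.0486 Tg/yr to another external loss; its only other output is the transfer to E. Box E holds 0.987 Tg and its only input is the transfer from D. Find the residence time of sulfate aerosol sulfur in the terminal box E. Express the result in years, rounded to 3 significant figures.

6.15 yr

Box A: F(A→B) = (0.171 + 0.0536) − 0.0774 = 0.14720 Tg/yr.
Box B: F(B→C) = (0.14720 + 0.0876) − 0.100 = 0.13480 Tg/yr.
Box C: F(C→D) = (0.13480 + 0.0863) − 0.0777 = 0.14340 Tg/yr.
Box D: F(D→E) = (0.14340 + 0.0658) − 0.0486 = 0.16060 Tg/yr.
Box E throughput = its input = 0.16060 Tg/yr; τ = 0.987 / 0.16060 = 6.146 yr.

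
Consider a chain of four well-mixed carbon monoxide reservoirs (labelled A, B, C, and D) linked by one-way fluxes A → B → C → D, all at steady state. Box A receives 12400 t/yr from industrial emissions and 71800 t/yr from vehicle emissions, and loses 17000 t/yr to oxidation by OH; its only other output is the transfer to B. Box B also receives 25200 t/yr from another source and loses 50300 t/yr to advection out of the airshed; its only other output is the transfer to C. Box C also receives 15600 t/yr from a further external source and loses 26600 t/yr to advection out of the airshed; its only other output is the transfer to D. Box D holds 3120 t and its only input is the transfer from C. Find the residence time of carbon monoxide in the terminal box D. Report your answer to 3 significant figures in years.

Box A: F(A→B) = (12400 + 71800) − 17000 = 67200 t/yr.
Box B: F(B→C) = (67200 + 25200) − 50300 = 42100 t/yr.
Box C: F(C→D) = (42100 + 15600) − 26600 = 31100 t/yr.
Box D throughput = its input = 31100 t/yr; τ = 3120 / 31100 = 0.1003 yr.

0.100 yr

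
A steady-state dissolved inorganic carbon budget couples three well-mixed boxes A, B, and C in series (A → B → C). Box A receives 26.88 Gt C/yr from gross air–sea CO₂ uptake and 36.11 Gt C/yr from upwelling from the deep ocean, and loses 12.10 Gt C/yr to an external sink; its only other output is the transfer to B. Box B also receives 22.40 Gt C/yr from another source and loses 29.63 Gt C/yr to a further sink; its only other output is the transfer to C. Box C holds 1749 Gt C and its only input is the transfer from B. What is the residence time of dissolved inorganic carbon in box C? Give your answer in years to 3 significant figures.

Box A: F(A→B) = (26.88 + 36.11) − 12.10 = 50.890 Gt C/yr.
Box B: F(B→C) = (50.890 + 22.40) − 29.63 = 43.660 Gt C/yr.
Box C throughput = its input = 43.660 Gt C/yr; τ = 1749 / 43.660 = 40.06 yr.

40.1 yr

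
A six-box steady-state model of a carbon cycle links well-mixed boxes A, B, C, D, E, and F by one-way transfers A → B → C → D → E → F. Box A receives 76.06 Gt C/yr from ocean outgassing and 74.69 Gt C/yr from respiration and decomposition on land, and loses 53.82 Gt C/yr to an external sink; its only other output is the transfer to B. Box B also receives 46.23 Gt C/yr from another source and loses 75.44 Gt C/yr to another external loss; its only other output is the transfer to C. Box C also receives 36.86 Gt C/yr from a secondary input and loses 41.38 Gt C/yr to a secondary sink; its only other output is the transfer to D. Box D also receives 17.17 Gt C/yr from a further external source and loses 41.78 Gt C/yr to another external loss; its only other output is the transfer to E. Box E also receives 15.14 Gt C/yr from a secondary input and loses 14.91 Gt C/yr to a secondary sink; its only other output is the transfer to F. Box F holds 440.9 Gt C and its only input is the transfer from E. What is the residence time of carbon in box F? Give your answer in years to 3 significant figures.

11.4 yr

Box A: F(A→B) = (76.06 + 74.69) − 53.82 = 96.930 Gt C/yr.
Box B: F(B→C) = (96.930 + 46.23) − 75.44 = 67.720 Gt C/yr.
Box C: F(C→D) = (67.720 + 36.86) − 41.38 = 63.200 Gt C/yr.
Box D: F(D→E) = (63.200 + 17.17) − 41.78 = 38.590 Gt C/yr.
Box E: F(E→F) = (38.590 + 15.14) − 14.91 = 38.820 Gt C/yr.
Box F throughput = its input = 38.820 Gt C/yr; τ = 440.9 / 38.820 = 11.36 yr.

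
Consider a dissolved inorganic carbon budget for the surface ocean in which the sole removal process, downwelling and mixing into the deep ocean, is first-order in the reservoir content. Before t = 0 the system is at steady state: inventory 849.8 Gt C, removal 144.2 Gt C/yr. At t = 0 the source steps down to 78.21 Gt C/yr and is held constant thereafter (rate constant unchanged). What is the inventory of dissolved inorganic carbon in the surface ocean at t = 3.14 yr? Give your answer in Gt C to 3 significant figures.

Residence time τ = M₀/F₀ = 5.893 yr. The eventual steady state is M_∞ = M₀·(F₁/F₀) = 849.8 × 78.21/144.2 = 460.91 Gt C.
The anomaly ΔM(t) = M(t) − M_∞ decays as ΔM₀·e^(−t/τ) with ΔM₀ = 849.8 − 460.91 = 388.9 Gt C.
At t = 3.14 yr, e^(−t/τ) = e^(−0.5328) = 0.5869, so ΔM = 228.3 Gt C and M = 460.91 + 228.3 = 689.17 Gt C.

689 Gt C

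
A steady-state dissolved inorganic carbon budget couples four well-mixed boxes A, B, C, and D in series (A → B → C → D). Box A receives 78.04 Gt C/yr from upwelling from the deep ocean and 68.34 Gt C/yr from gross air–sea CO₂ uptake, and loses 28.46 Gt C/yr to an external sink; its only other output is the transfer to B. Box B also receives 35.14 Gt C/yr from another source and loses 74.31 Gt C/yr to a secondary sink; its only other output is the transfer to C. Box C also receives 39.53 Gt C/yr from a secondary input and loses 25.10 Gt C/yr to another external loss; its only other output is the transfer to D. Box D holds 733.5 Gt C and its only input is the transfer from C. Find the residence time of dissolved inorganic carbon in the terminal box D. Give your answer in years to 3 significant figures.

Box A: F(A→B) = (78.04 + 68.34) − 28.46 = 117.92 Gt C/yr.
Box B: F(B→C) = (117.92 + 35.14) − 74.31 = 78.750 Gt C/yr.
Box C: F(C→D) = (78.750 + 39.53) − 25.10 = 93.180 Gt C/yr.
Box D throughput = its input = 93.180 Gt C/yr; τ = 733.5 / 93.180 = 7.872 yr.

7.87 yr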